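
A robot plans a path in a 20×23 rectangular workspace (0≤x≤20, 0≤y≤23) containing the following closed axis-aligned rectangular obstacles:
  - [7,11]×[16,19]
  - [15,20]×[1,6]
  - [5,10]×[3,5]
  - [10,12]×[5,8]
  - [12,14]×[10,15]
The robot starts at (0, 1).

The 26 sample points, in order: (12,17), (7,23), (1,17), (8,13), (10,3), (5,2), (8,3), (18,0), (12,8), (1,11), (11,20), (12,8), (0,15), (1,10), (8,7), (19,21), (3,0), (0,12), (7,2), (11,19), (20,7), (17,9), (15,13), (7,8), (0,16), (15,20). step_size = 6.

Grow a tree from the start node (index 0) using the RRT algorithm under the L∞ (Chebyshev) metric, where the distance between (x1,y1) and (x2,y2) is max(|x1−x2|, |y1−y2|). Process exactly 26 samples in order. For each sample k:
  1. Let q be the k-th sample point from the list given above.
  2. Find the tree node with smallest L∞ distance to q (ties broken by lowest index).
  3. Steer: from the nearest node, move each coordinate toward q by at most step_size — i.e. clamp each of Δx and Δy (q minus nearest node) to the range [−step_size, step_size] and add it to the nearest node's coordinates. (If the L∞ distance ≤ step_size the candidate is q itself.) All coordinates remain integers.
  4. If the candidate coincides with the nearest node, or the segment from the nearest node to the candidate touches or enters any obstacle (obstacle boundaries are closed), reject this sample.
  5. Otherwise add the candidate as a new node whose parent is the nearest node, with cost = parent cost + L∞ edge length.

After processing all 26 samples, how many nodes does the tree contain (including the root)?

1. q=(12,17) nearest=0 d=16 new=(6,7) → add node 1 parent=0 cost=6
2. q=(7,23) nearest=1 d=16 new=(7,13) → add node 2 parent=1 cost=12
3. q=(1,17) nearest=2 d=6 new=(1,17) → add node 3 parent=2 cost=18
4. q=(8,13) nearest=2 d=1 new=(8,13) → add node 4 parent=2 cost=13
5. q=(10,3) nearest=1 d=4 new=(10,3) → blocked by [5,10]×[3,5], reject
6. q=(5,2) nearest=0 d=5 new=(5,2) → add node 5 parent=0 cost=5
7. q=(8,3) nearest=5 d=3 new=(8,3) → blocked by [5,10]×[3,5], reject
8. q=(18,0) nearest=1 d=12 new=(12,1) → blocked by [5,10]×[3,5], reject
9. q=(12,8) nearest=2 d=5 new=(12,8) → blocked by [10,12]×[5,8], reject
10. q=(1,11) nearest=1 d=5 new=(1,11) → add node 6 parent=1 cost=11
11. q=(11,20) nearest=2 d=7 new=(11,19) → blocked by [7,11]×[16,19], reject
12. q=(12,8) nearest=2 d=5 new=(12,8) → blocked by [10,12]×[5,8], reject
13. q=(0,15) nearest=3 d=2 new=(0,15) → add node 7 parent=3 cost=20
14. q=(1,10) nearest=6 d=1 new=(1,10) → add node 8 parent=6 cost=12
15. q=(8,7) nearest=1 d=2 new=(8,7) → add node 9 parent=1 cost=8
16. q=(19,21) nearest=4 d=11 new=(14,19) → blocked by [7,11]×[16,19], reject
17. q=(3,0) nearest=5 d=2 new=(3,0) → add node 10 parent=5 cost=7
18. q=(0,12) nearest=6 d=1 new=(0,12) → add node 11 parent=6 cost=12
19. q=(7,2) nearest=5 d=2 new=(7,2) → add node 12 parent=5 cost=7
20. q=(11,19) nearest=2 d=6 new=(11,19) → blocked by [7,11]×[16,19], reject
21. q=(20,7) nearest=4 d=12 new=(14,7) → add node 13 parent=4 cost=19
22. q=(17,9) nearest=13 d=3 new=(17,9) → add node 14 parent=13 cost=22
23. q=(15,13) nearest=14 d=4 new=(15,13) → add node 15 parent=14 cost=26
24. q=(7,8) nearest=1 d=1 new=(7,8) → add node 16 parent=1 cost=7
25. q=(0,16) nearest=3 d=1 new=(0,16) → add node 17 parent=3 cost=19
26. q=(15,20) nearest=4 d=7 new=(14,19) → blocked by [7,11]×[16,19], reject

Node count: 18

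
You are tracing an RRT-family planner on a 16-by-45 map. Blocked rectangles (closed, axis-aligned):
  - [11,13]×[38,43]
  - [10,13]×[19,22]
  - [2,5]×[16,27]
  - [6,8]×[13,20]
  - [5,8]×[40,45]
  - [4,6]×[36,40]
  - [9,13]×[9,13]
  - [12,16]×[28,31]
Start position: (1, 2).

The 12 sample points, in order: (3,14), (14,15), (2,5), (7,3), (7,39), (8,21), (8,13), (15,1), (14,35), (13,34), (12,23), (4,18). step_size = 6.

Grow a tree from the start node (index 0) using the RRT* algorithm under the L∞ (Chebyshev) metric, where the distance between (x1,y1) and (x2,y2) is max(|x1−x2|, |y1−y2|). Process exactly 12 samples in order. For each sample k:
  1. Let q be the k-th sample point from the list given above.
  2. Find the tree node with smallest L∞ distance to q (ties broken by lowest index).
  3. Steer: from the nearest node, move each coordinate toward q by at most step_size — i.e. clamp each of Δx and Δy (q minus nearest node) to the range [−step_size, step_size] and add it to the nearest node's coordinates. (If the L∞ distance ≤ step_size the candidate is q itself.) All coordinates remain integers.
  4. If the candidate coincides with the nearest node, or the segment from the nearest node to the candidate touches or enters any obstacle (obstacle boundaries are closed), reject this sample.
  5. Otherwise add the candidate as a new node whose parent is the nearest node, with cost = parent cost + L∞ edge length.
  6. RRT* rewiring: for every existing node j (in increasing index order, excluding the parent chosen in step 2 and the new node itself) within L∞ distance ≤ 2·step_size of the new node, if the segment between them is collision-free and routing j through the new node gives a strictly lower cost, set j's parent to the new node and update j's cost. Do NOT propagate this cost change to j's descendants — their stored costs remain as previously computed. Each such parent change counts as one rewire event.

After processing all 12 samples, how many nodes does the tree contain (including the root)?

1. q=(3,14) nearest=0 d=12 new=(3,8) → add node 1 parent=0 cost=6
2. q=(14,15) nearest=1 d=11 new=(9,14) → blocked by [6,8]×[13,20], reject
3. q=(2,5) nearest=0 d=3 new=(2,5) → add node 2 parent=0 cost=3
4. q=(7,3) nearest=1 d=5 new=(7,3) → add node 3 parent=1 cost=11
5. q=(7,39) nearest=1 d=31 new=(7,14) → blocked by [6,8]×[13,20], reject
6. q=(8,21) nearest=1 d=13 new=(8,14) → blocked by [6,8]×[13,20], reject
7. q=(8,13) nearest=1 d=5 new=(8,13) → blocked by [6,8]×[13,20], reject
8. q=(15,1) nearest=3 d=8 new=(13,1) → add node 4 parent=3 cost=17
9. q=(14,35) nearest=1 d=27 new=(9,14) → blocked by [6,8]×[13,20], reject
10. q=(13,34) nearest=1 d=26 new=(9,14) → blocked by [6,8]×[13,20], reject
11. q=(12,23) nearest=1 d=15 new=(9,14) → blocked by [6,8]×[13,20], reject
12. q=(4,18) nearest=1 d=10 new=(4,14) → add node 5 parent=1 cost=12

Node count: 6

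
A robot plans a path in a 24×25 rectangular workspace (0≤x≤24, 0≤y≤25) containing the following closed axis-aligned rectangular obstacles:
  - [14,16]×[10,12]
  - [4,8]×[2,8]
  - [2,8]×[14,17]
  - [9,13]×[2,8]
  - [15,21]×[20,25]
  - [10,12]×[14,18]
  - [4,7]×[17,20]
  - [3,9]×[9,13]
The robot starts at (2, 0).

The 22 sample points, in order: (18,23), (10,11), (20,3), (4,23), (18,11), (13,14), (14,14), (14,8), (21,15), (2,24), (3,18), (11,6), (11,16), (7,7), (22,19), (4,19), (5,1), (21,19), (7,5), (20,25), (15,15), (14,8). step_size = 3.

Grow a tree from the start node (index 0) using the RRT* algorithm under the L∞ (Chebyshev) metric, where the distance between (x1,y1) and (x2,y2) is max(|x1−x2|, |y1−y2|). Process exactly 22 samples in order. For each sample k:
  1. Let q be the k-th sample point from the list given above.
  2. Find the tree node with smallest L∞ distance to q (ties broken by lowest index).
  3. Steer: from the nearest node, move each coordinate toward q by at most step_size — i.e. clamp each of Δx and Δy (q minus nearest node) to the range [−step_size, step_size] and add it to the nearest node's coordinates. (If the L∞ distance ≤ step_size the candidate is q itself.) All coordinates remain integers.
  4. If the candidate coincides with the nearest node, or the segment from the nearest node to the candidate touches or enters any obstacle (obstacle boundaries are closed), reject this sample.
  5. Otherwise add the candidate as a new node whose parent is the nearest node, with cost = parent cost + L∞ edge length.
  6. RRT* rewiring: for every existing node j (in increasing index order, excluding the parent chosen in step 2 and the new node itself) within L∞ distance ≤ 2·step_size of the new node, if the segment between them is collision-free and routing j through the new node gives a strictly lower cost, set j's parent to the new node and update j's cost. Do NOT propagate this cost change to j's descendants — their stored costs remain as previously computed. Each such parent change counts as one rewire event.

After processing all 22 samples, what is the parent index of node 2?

1. q=(18,23) nearest=0 d=23 new=(5,3) → blocked by [4,8]×[2,8], reject
2. q=(10,11) nearest=0 d=11 new=(5,3) → blocked by [4,8]×[2,8], reject
3. q=(20,3) nearest=0 d=18 new=(5,3) → blocked by [4,8]×[2,8], reject
4. q=(4,23) nearest=0 d=23 new=(4,3) → blocked by [4,8]×[2,8], reject
5. q=(18,11) nearest=0 d=16 new=(5,3) → blocked by [4,8]×[2,8], reject
6. q=(13,14) nearest=0 d=14 new=(5,3) → blocked by [4,8]×[2,8], reject
7. q=(14,14) nearest=0 d=14 new=(5,3) → blocked by [4,8]×[2,8], reject
8. q=(14,8) nearest=0 d=12 new=(5,3) → blocked by [4,8]×[2,8], reject
9. q=(21,15) nearest=0 d=19 new=(5,3) → blocked by [4,8]×[2,8], reject
10. q=(2,24) nearest=0 d=24 new=(2,3) → add node 1 parent=0 cost=3
11. q=(3,18) nearest=1 d=15 new=(3,6) → add node 2 parent=1 cost=6
12. q=(11,6) nearest=2 d=8 new=(6,6) → blocked by [4,8]×[2,8], reject
13. q=(11,16) nearest=2 d=10 new=(6,9) → blocked by [4,8]×[2,8], reject
14. q=(7,7) nearest=2 d=4 new=(6,7) → blocked by [4,8]×[2,8], reject
15. q=(22,19) nearest=2 d=19 new=(6,9) → blocked by [4,8]×[2,8], reject
16. q=(4,19) nearest=2 d=13 new=(4,9) → blocked by [3,9]×[9,13], reject
17. q=(5,1) nearest=0 d=3 new=(5,1) → add node 3 parent=0 cost=3
18. q=(21,19) nearest=2 d=18 new=(6,9) → blocked by [4,8]×[2,8], reject
19. q=(7,5) nearest=2 d=4 new=(6,5) → blocked by [4,8]×[2,8], reject
20. q=(20,25) nearest=2 d=19 new=(6,9) → blocked by [4,8]×[2,8], reject
21. q=(15,15) nearest=2 d=12 new=(6,9) → blocked by [4,8]×[2,8], reject
22. q=(14,8) nearest=3 d=9 new=(8,4) → blocked by [4,8]×[2,8], reject

Parent of node 2: 1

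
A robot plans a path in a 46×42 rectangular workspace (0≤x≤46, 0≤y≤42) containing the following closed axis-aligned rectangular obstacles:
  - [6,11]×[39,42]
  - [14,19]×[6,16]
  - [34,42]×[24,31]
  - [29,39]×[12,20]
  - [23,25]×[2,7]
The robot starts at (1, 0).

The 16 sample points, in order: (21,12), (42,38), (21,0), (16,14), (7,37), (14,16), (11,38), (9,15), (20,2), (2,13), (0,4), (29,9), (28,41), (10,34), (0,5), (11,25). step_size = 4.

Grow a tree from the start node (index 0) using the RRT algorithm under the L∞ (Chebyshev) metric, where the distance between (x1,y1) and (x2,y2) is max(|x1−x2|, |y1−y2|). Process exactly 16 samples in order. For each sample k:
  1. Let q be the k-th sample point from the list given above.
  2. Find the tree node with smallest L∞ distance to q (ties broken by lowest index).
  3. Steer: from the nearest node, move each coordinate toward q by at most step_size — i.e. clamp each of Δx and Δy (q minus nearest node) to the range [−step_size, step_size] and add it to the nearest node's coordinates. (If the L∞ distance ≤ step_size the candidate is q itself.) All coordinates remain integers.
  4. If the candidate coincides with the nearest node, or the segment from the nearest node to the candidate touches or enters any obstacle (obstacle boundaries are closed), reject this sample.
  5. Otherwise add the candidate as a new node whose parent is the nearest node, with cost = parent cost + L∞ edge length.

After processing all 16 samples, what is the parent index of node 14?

1. q=(21,12) nearest=0 d=20 new=(5,4) → add node 1 parent=0 cost=4
2. q=(42,38) nearest=1 d=37 new=(9,8) → add node 2 parent=1 cost=8
3. q=(21,0) nearest=2 d=12 new=(13,4) → add node 3 parent=2 cost=12
4. q=(16,14) nearest=2 d=7 new=(13,12) → add node 4 parent=2 cost=12
5. q=(7,37) nearest=4 d=25 new=(9,16) → add node 5 parent=4 cost=16
6. q=(14,16) nearest=4 d=4 new=(14,16) → blocked by [14,19]×[6,16], reject
7. q=(11,38) nearest=5 d=22 new=(11,20) → add node 6 parent=5 cost=20
8. q=(9,15) nearest=5 d=1 new=(9,15) → add node 7 parent=5 cost=17
9. q=(20,2) nearest=3 d=7 new=(17,2) → add node 8 parent=3 cost=16
10. q=(2,13) nearest=2 d=7 new=(5,12) → add node 9 parent=2 cost=12
11. q=(0,4) nearest=0 d=4 new=(0,4) → add node 10 parent=0 cost=4
12. q=(29,9) nearest=8 d=12 new=(21,6) → add node 11 parent=8 cost=20
13. q=(28,41) nearest=6 d=21 new=(15,24) → add node 12 parent=6 cost=24
14. q=(10,34) nearest=12 d=10 new=(11,28) → add node 13 parent=12 cost=28
15. q=(0,5) nearest=10 d=1 new=(0,5) → add node 14 parent=10 cost=5
16. q=(11,25) nearest=13 d=3 new=(11,25) → add node 15 parent=13 cost=31

Parent of node 14: 10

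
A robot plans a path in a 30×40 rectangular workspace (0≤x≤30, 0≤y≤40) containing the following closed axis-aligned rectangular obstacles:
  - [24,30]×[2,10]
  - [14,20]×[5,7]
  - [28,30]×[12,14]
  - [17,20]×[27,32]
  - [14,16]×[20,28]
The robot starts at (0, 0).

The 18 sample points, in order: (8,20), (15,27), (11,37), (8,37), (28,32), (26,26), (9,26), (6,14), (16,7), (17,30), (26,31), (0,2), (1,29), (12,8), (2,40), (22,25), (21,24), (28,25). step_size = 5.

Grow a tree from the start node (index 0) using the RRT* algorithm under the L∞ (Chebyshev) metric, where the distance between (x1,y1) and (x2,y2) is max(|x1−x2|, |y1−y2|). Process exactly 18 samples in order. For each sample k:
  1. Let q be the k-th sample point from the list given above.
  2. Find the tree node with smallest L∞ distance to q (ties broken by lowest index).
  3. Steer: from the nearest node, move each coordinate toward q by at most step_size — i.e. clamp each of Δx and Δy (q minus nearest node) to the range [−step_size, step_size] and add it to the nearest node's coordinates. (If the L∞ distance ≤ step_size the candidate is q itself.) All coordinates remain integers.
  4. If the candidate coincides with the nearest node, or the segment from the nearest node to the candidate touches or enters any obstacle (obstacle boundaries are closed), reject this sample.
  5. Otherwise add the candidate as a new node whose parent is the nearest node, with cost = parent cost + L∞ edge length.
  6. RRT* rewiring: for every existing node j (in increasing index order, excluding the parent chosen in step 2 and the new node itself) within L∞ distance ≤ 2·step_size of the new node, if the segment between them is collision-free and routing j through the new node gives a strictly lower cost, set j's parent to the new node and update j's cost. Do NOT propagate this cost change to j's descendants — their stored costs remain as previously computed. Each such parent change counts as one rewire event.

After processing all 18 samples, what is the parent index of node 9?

1. q=(8,20) nearest=0 d=20 new=(5,5) → add node 1 parent=0 cost=5
2. q=(15,27) nearest=1 d=22 new=(10,10) → add node 2 parent=1 cost=10
3. q=(11,37) nearest=2 d=27 new=(11,15) → add node 3 parent=2 cost=15
4. q=(8,37) nearest=3 d=22 new=(8,20) → add node 4 parent=3 cost=20
5. q=(28,32) nearest=3 d=17 new=(16,20) → blocked by [14,16]×[20,28], reject
6. q=(26,26) nearest=3 d=15 new=(16,20) → blocked by [14,16]×[20,28], reject
7. q=(9,26) nearest=4 d=6 new=(9,25) → add node 5 parent=4 cost=25
8. q=(6,14) nearest=2 d=4 new=(6,14) → add node 6 parent=2 cost=14
9. q=(16,7) nearest=2 d=6 new=(15,7) → blocked by [14,20]×[5,7], reject
10. q=(17,30) nearest=5 d=8 new=(14,30) → add node 7 parent=5 cost=30
11. q=(26,31) nearest=7 d=12 new=(19,31) → blocked by [17,20]×[27,32], reject
12. q=(0,2) nearest=0 d=2 new=(0,2) → add node 8 parent=0 cost=2
13. q=(1,29) nearest=5 d=8 new=(4,29) → add node 9 parent=5 cost=30
14. q=(12,8) nearest=2 d=2 new=(12,8) → add node 10 parent=2 cost=12
15. q=(2,40) nearest=9 d=11 new=(2,34) → add node 11 parent=9 cost=35
16. q=(22,25) nearest=7 d=8 new=(19,25) → blocked by [17,20]×[27,32], reject
17. q=(21,24) nearest=7 d=7 new=(19,25) → blocked by [17,20]×[27,32], reject
18. q=(28,25) nearest=7 d=14 new=(19,25) → blocked by [17,20]×[27,32], reject

Parent of node 9: 5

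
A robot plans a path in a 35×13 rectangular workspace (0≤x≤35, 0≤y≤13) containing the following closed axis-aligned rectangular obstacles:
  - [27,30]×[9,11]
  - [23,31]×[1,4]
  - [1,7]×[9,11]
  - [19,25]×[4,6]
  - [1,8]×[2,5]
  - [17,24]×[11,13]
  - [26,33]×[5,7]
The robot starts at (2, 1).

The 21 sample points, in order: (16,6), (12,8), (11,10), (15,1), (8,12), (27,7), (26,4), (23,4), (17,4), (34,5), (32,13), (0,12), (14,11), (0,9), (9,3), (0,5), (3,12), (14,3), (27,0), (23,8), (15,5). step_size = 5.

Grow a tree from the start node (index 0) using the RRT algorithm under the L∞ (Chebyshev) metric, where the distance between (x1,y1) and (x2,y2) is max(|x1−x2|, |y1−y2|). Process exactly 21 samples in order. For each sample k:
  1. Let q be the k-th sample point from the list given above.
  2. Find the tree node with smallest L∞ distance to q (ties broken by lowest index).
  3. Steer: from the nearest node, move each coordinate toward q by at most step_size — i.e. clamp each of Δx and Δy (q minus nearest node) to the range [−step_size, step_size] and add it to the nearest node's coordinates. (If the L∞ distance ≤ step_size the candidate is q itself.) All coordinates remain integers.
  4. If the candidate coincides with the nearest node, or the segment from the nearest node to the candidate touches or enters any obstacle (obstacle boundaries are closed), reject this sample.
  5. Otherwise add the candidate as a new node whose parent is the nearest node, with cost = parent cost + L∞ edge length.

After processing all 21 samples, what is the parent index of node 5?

Parent of node 5: 2

1. q=(16,6) nearest=0 d=14 new=(7,6) → blocked by [1,8]×[2,5], reject
2. q=(12,8) nearest=0 d=10 new=(7,6) → blocked by [1,8]×[2,5], reject
3. q=(11,10) nearest=0 d=9 new=(7,6) → blocked by [1,8]×[2,5], reject
4. q=(15,1) nearest=0 d=13 new=(7,1) → add node 1 parent=0 cost=5
5. q=(8,12) nearest=0 d=11 new=(7,6) → blocked by [1,8]×[2,5], reject
6. q=(27,7) nearest=1 d=20 new=(12,6) → blocked by [1,8]×[2,5], reject
7. q=(26,4) nearest=1 d=19 new=(12,4) → add node 2 parent=1 cost=10
8. q=(23,4) nearest=2 d=11 new=(17,4) → add node 3 parent=2 cost=15
9. q=(17,4) nearest=3 d=0 → coincident, reject
10. q=(34,5) nearest=3 d=17 new=(22,5) → blocked by [19,25]×[4,6], reject
11. q=(32,13) nearest=3 d=15 new=(22,9) → blocked by [19,25]×[4,6], reject
12. q=(0,12) nearest=0 d=11 new=(0,6) → blocked by [1,8]×[2,5], reject
13. q=(14,11) nearest=2 d=7 new=(14,9) → add node 4 parent=2 cost=15
14. q=(0,9) nearest=0 d=8 new=(0,6) → blocked by [1,8]×[2,5], reject
15. q=(9,3) nearest=1 d=2 new=(9,3) → blocked by [1,8]×[2,5], reject
16. q=(0,5) nearest=0 d=4 new=(0,5) → blocked by [1,8]×[2,5], reject
17. q=(3,12) nearest=2 d=9 new=(7,9) → blocked by [1,7]×[9,11], reject
18. q=(14,3) nearest=2 d=2 new=(14,3) → add node 5 parent=2 cost=12
19. q=(27,0) nearest=3 d=10 new=(22,0) → add node 6 parent=3 cost=20
20. q=(23,8) nearest=3 d=6 new=(22,8) → blocked by [19,25]×[4,6], reject
21. q=(15,5) nearest=3 d=2 new=(15,5) → add node 7 parent=3 cost=17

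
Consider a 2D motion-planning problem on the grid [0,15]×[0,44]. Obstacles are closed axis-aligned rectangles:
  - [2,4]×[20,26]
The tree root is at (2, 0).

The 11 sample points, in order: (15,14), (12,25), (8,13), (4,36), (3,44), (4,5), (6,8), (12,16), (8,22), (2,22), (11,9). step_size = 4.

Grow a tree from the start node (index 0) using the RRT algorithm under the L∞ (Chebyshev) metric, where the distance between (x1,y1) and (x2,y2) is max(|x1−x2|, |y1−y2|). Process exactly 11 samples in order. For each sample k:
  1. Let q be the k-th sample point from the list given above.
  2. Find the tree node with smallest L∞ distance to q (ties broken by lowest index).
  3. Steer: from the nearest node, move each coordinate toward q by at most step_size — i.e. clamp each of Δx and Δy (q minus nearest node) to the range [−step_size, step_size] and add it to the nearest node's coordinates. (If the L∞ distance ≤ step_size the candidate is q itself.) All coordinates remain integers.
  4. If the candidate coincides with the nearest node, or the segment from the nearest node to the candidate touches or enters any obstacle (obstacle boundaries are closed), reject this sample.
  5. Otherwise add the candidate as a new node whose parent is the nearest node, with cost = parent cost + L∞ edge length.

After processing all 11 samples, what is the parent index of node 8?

Parent of node 8: 4

1. q=(15,14) nearest=0 d=14 new=(6,4) → add node 1 parent=0 cost=4
2. q=(12,25) nearest=1 d=21 new=(10,8) → add node 2 parent=1 cost=8
3. q=(8,13) nearest=2 d=5 new=(8,12) → add node 3 parent=2 cost=12
4. q=(4,36) nearest=3 d=24 new=(4,16) → add node 4 parent=3 cost=16
5. q=(3,44) nearest=4 d=28 new=(3,20) → blocked by [2,4]×[20,26], reject
6. q=(4,5) nearest=1 d=2 new=(4,5) → add node 5 parent=1 cost=6
7. q=(6,8) nearest=5 d=3 new=(6,8) → add node 6 parent=5 cost=9
8. q=(12,16) nearest=3 d=4 new=(12,16) → add node 7 parent=3 cost=16
9. q=(8,22) nearest=4 d=6 new=(8,20) → add node 8 parent=4 cost=20
10. q=(2,22) nearest=4 d=6 new=(2,20) → blocked by [2,4]×[20,26], reject
11. q=(11,9) nearest=2 d=1 new=(11,9) → add node 9 parent=2 cost=9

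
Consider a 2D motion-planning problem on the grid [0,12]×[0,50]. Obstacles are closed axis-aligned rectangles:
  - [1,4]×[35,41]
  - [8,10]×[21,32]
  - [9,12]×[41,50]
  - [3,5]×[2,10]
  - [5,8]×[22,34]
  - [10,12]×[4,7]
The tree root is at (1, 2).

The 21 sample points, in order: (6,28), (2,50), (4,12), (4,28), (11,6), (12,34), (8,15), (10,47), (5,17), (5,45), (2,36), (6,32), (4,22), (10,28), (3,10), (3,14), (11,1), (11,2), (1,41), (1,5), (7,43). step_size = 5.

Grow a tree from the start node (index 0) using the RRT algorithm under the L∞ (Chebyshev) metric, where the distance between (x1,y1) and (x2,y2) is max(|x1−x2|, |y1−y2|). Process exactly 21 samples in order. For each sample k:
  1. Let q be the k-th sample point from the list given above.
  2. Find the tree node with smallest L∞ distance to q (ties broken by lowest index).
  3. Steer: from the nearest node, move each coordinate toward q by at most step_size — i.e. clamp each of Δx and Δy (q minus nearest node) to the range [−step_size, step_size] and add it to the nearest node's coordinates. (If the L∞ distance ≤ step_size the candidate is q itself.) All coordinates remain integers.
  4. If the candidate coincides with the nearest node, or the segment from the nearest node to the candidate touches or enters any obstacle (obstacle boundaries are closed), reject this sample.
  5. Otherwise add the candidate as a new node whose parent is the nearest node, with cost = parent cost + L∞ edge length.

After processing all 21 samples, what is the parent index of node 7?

Parent of node 7: 1

1. q=(6,28) nearest=0 d=26 new=(6,7) → blocked by [3,5]×[2,10], reject
2. q=(2,50) nearest=0 d=48 new=(2,7) → add node 1 parent=0 cost=5
3. q=(4,12) nearest=1 d=5 new=(4,12) → blocked by [3,5]×[2,10], reject
4. q=(4,28) nearest=1 d=21 new=(4,12) → blocked by [3,5]×[2,10], reject
5. q=(11,6) nearest=1 d=9 new=(7,6) → blocked by [3,5]×[2,10], reject
6. q=(12,34) nearest=1 d=27 new=(7,12) → blocked by [3,5]×[2,10], reject
7. q=(8,15) nearest=1 d=8 new=(7,12) → blocked by [3,5]×[2,10], reject
8. q=(10,47) nearest=1 d=40 new=(7,12) → blocked by [3,5]×[2,10], reject
9. q=(5,17) nearest=1 d=10 new=(5,12) → blocked by [3,5]×[2,10], reject
10. q=(5,45) nearest=1 d=38 new=(5,12) → blocked by [3,5]×[2,10], reject
11. q=(2,36) nearest=1 d=29 new=(2,12) → add node 2 parent=1 cost=10
12. q=(6,32) nearest=2 d=20 new=(6,17) → add node 3 parent=2 cost=15
13. q=(4,22) nearest=3 d=5 new=(4,22) → add node 4 parent=3 cost=20
14. q=(10,28) nearest=4 d=6 new=(9,27) → blocked by [8,10]×[21,32], reject
15. q=(3,10) nearest=2 d=2 new=(3,10) → blocked by [3,5]×[2,10], reject
16. q=(3,14) nearest=2 d=2 new=(3,14) → add node 5 parent=2 cost=12
17. q=(11,1) nearest=1 d=9 new=(7,2) → blocked by [3,5]×[2,10], reject
18. q=(11,2) nearest=1 d=9 new=(7,2) → blocked by [3,5]×[2,10], reject
19. q=(1,41) nearest=4 d=19 new=(1,27) → add node 6 parent=4 cost=25
20. q=(1,5) nearest=1 d=2 new=(1,5) → add node 7 parent=1 cost=7
21. q=(7,43) nearest=6 d=16 new=(6,32) → blocked by [5,8]×[22,34], reject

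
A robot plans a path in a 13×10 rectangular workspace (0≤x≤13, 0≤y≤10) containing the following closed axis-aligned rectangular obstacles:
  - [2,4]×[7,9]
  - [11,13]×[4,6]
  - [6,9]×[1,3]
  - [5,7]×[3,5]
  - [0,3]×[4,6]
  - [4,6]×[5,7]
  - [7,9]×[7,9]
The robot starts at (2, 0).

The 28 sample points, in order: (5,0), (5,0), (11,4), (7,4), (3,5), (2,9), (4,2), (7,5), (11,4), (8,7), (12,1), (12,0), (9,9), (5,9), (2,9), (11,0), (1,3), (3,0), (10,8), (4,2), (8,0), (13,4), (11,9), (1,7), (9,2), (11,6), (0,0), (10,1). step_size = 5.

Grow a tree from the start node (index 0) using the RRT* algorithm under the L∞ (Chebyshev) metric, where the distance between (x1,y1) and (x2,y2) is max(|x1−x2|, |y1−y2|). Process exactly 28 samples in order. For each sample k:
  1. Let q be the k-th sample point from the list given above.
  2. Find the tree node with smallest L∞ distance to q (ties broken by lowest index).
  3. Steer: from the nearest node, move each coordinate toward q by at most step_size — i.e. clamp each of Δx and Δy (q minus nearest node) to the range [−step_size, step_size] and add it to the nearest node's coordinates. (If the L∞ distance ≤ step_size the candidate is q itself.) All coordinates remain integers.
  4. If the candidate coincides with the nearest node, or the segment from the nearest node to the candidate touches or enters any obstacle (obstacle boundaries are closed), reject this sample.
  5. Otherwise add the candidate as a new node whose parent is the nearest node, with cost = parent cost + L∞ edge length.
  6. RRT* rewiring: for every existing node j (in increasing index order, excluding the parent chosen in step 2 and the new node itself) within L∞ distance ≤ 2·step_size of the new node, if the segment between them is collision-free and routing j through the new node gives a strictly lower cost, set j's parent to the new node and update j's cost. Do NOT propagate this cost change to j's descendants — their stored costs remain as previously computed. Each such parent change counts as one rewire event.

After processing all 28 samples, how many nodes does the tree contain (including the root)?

1. q=(5,0) nearest=0 d=3 new=(5,0) → add node 1 parent=0 cost=3
2. q=(5,0) nearest=1 d=0 → coincident, reject
3. q=(11,4) nearest=1 d=6 new=(10,4) → blocked by [6,9]×[1,3], reject
4. q=(7,4) nearest=1 d=4 new=(7,4) → blocked by [6,9]×[1,3], reject
5. q=(3,5) nearest=0 d=5 new=(3,5) → blocked by [0,3]×[4,6], reject
6. q=(2,9) nearest=0 d=9 new=(2,5) → blocked by [0,3]×[4,6], reject
7. q=(4,2) nearest=0 d=2 new=(4,2) → add node 2 parent=0 cost=2
8. q=(7,5) nearest=2 d=3 new=(7,5) → blocked by [5,7]×[3,5], reject
9. q=(11,4) nearest=1 d=6 new=(10,4) → blocked by [6,9]×[1,3], reject
10. q=(8,7) nearest=2 d=5 new=(8,7) → blocked by [5,7]×[3,5], reject
11. q=(12,1) nearest=1 d=7 new=(10,1) → add node 3 parent=1 cost=8
12. q=(12,0) nearest=3 d=2 new=(12,0) → add node 4 parent=3 cost=10
13. q=(9,9) nearest=2 d=7 new=(9,7) → blocked by [5,7]×[3,5], reject
14. q=(5,9) nearest=2 d=7 new=(5,7) → blocked by [4,6]×[5,7], reject
15. q=(2,9) nearest=2 d=7 new=(2,7) → blocked by [2,4]×[7,9], reject
16. q=(11,0) nearest=3 d=1 new=(11,0) → add node 5 parent=3 cost=9
17. q=(1,3) nearest=0 d=3 new=(1,3) → add node 6 parent=0 cost=3
18. q=(3,0) nearest=0 d=1 new=(3,0) → add node 7 parent=0 cost=1
19. q=(10,8) nearest=2 d=6 new=(9,7) → blocked by [5,7]×[3,5], reject
20. q=(4,2) nearest=2 d=0 → coincident, reject
21. q=(8,0) nearest=3 d=2 new=(8,0) → add node 8 parent=3 cost=10
22. q=(13,4) nearest=3 d=3 new=(13,4) → blocked by [11,13]×[4,6], reject
23. q=(11,9) nearest=2 d=7 new=(9,7) → blocked by [5,7]×[3,5], reject
24. q=(1,7) nearest=6 d=4 new=(1,7) → blocked by [0,3]×[4,6], reject
25. q=(9,2) nearest=3 d=1 new=(9,2) → blocked by [6,9]×[1,3], reject
26. q=(11,6) nearest=3 d=5 new=(11,6) → blocked by [11,13]×[4,6], reject
27. q=(0,0) nearest=0 d=2 new=(0,0) → add node 9 parent=0 cost=2
28. q=(10,1) nearest=3 d=0 → coincident, reject

Node count: 10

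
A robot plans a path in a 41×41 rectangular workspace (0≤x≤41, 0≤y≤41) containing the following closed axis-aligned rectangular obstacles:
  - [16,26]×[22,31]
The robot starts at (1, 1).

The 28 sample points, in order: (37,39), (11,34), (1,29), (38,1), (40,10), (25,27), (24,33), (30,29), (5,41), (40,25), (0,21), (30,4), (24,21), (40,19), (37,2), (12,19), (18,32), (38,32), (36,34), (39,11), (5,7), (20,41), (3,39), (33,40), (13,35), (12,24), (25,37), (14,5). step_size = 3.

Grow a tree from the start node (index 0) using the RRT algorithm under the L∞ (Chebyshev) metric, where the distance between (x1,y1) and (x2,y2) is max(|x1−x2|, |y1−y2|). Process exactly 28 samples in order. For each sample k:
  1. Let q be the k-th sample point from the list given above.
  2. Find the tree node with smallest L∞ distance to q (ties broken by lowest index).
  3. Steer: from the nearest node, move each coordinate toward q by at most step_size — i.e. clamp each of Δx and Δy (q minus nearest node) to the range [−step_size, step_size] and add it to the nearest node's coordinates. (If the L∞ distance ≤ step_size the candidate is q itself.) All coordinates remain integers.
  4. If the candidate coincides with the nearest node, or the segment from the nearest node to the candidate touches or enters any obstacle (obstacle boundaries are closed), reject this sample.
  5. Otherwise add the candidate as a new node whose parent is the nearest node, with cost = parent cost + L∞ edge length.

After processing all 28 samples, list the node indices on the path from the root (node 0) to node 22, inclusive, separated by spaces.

Path: 0 1 2 3 7 9 11 21 22

1. q=(37,39) nearest=0 d=38 new=(4,4) → add node 1 parent=0 cost=3
2. q=(11,34) nearest=1 d=30 new=(7,7) → add node 2 parent=1 cost=6
3. q=(1,29) nearest=2 d=22 new=(4,10) → add node 3 parent=2 cost=9
4. q=(38,1) nearest=2 d=31 new=(10,4) → add node 4 parent=2 cost=9
5. q=(40,10) nearest=4 d=30 new=(13,7) → add node 5 parent=4 cost=12
6. q=(25,27) nearest=2 d=20 new=(10,10) → add node 6 parent=2 cost=9
7. q=(24,33) nearest=3 d=23 new=(7,13) → add node 7 parent=3 cost=12
8. q=(30,29) nearest=6 d=20 new=(13,13) → add node 8 parent=6 cost=12
9. q=(5,41) nearest=7 d=28 new=(5,16) → add node 9 parent=7 cost=15
10. q=(40,25) nearest=5 d=27 new=(16,10) → add node 10 parent=5 cost=15
11. q=(0,21) nearest=9 d=5 new=(2,19) → add node 11 parent=9 cost=18
12. q=(30,4) nearest=10 d=14 new=(19,7) → add node 12 parent=10 cost=18
13. q=(24,21) nearest=8 d=11 new=(16,16) → add node 13 parent=8 cost=15
14. q=(40,19) nearest=12 d=21 new=(22,10) → add node 14 parent=12 cost=21
15. q=(37,2) nearest=14 d=15 new=(25,7) → add node 15 parent=14 cost=24
16. q=(12,19) nearest=13 d=4 new=(13,19) → add node 16 parent=13 cost=18
17. q=(18,32) nearest=16 d=13 new=(16,22) → blocked by [16,26]×[22,31], reject
18. q=(38,32) nearest=10 d=22 new=(19,13) → add node 17 parent=10 cost=18
19. q=(36,34) nearest=13 d=20 new=(19,19) → add node 18 parent=13 cost=18
20. q=(39,11) nearest=15 d=14 new=(28,10) → add node 19 parent=15 cost=27
21. q=(5,7) nearest=2 d=2 new=(5,7) → add node 20 parent=2 cost=8
22. q=(20,41) nearest=11 d=22 new=(5,22) → add node 21 parent=11 cost=21
23. q=(3,39) nearest=21 d=17 new=(3,25) → add node 22 parent=21 cost=24
24. q=(33,40) nearest=16 d=21 new=(16,22) → blocked by [16,26]×[22,31], reject
25. q=(13,35) nearest=22 d=10 new=(6,28) → add node 23 parent=22 cost=27
26. q=(12,24) nearest=16 d=5 new=(12,22) → add node 24 parent=16 cost=21
27. q=(25,37) nearest=24 d=15 new=(15,25) → add node 25 parent=24 cost=24
28. q=(14,5) nearest=5 d=2 new=(14,5) → add node 26 parent=5 cost=14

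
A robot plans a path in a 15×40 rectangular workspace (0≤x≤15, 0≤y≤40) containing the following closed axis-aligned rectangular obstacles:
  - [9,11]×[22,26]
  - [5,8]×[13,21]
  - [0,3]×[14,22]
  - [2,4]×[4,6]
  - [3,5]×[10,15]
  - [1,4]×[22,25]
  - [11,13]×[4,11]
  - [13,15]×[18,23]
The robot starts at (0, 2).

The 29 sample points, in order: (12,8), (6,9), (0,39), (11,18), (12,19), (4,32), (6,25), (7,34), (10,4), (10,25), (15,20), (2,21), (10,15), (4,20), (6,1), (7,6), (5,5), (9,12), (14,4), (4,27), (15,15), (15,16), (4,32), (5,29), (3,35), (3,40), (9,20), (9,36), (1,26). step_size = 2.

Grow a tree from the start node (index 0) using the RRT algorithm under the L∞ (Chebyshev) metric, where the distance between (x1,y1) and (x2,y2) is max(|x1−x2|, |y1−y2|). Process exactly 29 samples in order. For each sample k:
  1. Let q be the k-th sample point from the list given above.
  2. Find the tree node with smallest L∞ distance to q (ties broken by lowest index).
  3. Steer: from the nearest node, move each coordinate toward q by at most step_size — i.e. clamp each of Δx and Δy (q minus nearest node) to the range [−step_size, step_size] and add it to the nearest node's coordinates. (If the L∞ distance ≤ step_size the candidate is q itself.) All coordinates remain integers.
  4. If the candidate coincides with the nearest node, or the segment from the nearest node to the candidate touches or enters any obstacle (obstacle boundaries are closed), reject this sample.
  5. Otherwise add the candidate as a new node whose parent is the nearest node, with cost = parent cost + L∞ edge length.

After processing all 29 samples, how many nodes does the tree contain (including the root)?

1. q=(12,8) nearest=0 d=12 new=(2,4) → blocked by [2,4]×[4,6], reject
2. q=(6,9) nearest=0 d=7 new=(2,4) → blocked by [2,4]×[4,6], reject
3. q=(0,39) nearest=0 d=37 new=(0,4) → add node 1 parent=0 cost=2
4. q=(11,18) nearest=1 d=14 new=(2,6) → blocked by [2,4]×[4,6], reject
5. q=(12,19) nearest=1 d=15 new=(2,6) → blocked by [2,4]×[4,6], reject
6. q=(4,32) nearest=1 d=28 new=(2,6) → blocked by [2,4]×[4,6], reject
7. q=(6,25) nearest=1 d=21 new=(2,6) → blocked by [2,4]×[4,6], reject
8. q=(7,34) nearest=1 d=30 new=(2,6) → blocked by [2,4]×[4,6], reject
9. q=(10,4) nearest=0 d=10 new=(2,4) → blocked by [2,4]×[4,6], reject
10. q=(10,25) nearest=1 d=21 new=(2,6) → blocked by [2,4]×[4,6], reject
11. q=(15,20) nearest=1 d=16 new=(2,6) → blocked by [2,4]×[4,6], reject
12. q=(2,21) nearest=1 d=17 new=(2,6) → blocked by [2,4]×[4,6], reject
13. q=(10,15) nearest=1 d=11 new=(2,6) → blocked by [2,4]×[4,6], reject
14. q=(4,20) nearest=1 d=16 new=(2,6) → blocked by [2,4]×[4,6], reject
15. q=(6,1) nearest=0 d=6 new=(2,1) → add node 2 parent=0 cost=2
16. q=(7,6) nearest=2 d=5 new=(4,3) → add node 3 parent=2 cost=4
17. q=(5,5) nearest=3 d=2 new=(5,5) → add node 4 parent=3 cost=6
18. q=(9,12) nearest=4 d=7 new=(7,7) → add node 5 parent=4 cost=8
19. q=(14,4) nearest=5 d=7 new=(9,5) → add node 6 parent=5 cost=10
20. q=(4,27) nearest=5 d=20 new=(5,9) → add node 7 parent=5 cost=10
21. q=(15,15) nearest=5 d=8 new=(9,9) → add node 8 parent=5 cost=10
22. q=(15,16) nearest=8 d=7 new=(11,11) → blocked by [11,13]×[4,11], reject
23. q=(4,32) nearest=7 d=23 new=(4,11) → blocked by [3,5]×[10,15], reject
24. q=(5,29) nearest=7 d=20 new=(5,11) → blocked by [3,5]×[10,15], reject
25. q=(3,35) nearest=7 d=26 new=(3,11) → blocked by [3,5]×[10,15], reject
26. q=(3,40) nearest=7 d=31 new=(3,11) → blocked by [3,5]×[10,15], reject
27. q=(9,20) nearest=7 d=11 new=(7,11) → add node 9 parent=7 cost=12
28. q=(9,36) nearest=9 d=25 new=(9,13) → add node 10 parent=9 cost=14
29. q=(1,26) nearest=10 d=13 new=(7,15) → blocked by [5,8]×[13,21], reject

Node count: 11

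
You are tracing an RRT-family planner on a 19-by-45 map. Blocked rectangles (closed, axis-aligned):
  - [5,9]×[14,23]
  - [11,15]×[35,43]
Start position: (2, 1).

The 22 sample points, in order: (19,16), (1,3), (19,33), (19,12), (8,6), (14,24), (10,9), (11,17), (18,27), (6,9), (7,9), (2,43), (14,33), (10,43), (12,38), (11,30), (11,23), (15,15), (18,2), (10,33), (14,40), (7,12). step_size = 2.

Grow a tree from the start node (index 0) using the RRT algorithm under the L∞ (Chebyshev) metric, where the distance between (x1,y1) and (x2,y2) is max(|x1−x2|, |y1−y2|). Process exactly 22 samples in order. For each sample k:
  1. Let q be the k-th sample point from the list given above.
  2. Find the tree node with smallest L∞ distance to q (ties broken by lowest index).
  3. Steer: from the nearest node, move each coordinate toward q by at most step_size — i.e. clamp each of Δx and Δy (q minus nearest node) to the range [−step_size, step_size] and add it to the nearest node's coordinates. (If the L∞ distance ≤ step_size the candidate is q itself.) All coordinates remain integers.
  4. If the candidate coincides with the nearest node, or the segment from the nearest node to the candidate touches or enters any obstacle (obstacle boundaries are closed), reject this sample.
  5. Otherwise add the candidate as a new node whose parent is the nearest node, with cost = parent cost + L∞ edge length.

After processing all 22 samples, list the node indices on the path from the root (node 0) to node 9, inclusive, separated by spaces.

1. q=(19,16) nearest=0 d=17 new=(4,3) → add node 1 parent=0 cost=2
2. q=(1,3) nearest=0 d=2 new=(1,3) → add node 2 parent=0 cost=2
3. q=(19,33) nearest=1 d=30 new=(6,5) → add node 3 parent=1 cost=4
4. q=(19,12) nearest=3 d=13 new=(8,7) → add node 4 parent=3 cost=6
5. q=(8,6) nearest=4 d=1 new=(8,6) → add node 5 parent=4 cost=7
6. q=(14,24) nearest=4 d=17 new=(10,9) → add node 6 parent=4 cost=8
7. q=(10,9) nearest=6 d=0 → coincident, reject
8. q=(11,17) nearest=6 d=8 new=(11,11) → add node 7 parent=6 cost=10
9. q=(18,27) nearest=7 d=16 new=(13,13) → add node 8 parent=7 cost=12
10. q=(6,9) nearest=4 d=2 new=(6,9) → add node 9 parent=4 cost=8
11. q=(7,9) nearest=9 d=1 new=(7,9) → add node 10 parent=9 cost=9
12. q=(2,43) nearest=8 d=30 new=(11,15) → add node 11 parent=8 cost=14
13. q=(14,33) nearest=11 d=18 new=(13,17) → add node 12 parent=11 cost=16
14. q=(10,43) nearest=12 d=26 new=(11,19) → add node 13 parent=12 cost=18
15. q=(12,38) nearest=13 d=19 new=(12,21) → add node 14 parent=13 cost=20
16. q=(11,30) nearest=14 d=9 new=(11,23) → add node 15 parent=14 cost=22
17. q=(11,23) nearest=15 d=0 → coincident, reject
18. q=(15,15) nearest=8 d=2 new=(15,15) → add node 16 parent=8 cost=14
19. q=(18,2) nearest=6 d=8 new=(12,7) → add node 17 parent=6 cost=10
20. q=(10,33) nearest=15 d=10 new=(10,25) → add node 18 parent=15 cost=24
21. q=(14,40) nearest=18 d=15 new=(12,27) → add node 19 parent=18 cost=26
22. q=(7,12) nearest=6 d=3 new=(8,11) → add node 20 parent=6 cost=10

Path: 0 1 3 4 9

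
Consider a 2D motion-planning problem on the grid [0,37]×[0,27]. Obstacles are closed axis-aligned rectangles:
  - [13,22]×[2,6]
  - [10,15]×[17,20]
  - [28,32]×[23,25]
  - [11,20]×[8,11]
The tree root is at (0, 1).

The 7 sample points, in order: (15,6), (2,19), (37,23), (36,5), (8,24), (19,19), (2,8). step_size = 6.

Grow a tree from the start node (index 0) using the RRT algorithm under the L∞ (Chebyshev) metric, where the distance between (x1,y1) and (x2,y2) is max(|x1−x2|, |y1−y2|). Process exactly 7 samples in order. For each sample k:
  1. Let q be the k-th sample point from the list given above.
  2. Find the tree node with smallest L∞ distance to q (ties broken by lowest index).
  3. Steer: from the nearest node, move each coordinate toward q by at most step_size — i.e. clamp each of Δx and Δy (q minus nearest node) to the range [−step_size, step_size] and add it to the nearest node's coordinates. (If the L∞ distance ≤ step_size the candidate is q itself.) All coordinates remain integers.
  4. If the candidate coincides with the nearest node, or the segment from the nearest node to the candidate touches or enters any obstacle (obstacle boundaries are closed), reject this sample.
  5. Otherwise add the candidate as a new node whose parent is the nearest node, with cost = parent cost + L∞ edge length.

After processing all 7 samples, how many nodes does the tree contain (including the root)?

1. q=(15,6) nearest=0 d=15 new=(6,6) → add node 1 parent=0 cost=6
2. q=(2,19) nearest=1 d=13 new=(2,12) → add node 2 parent=1 cost=12
3. q=(37,23) nearest=1 d=31 new=(12,12) → blocked by [11,20]×[8,11], reject
4. q=(36,5) nearest=1 d=30 new=(12,5) → add node 3 parent=1 cost=12
5. q=(8,24) nearest=2 d=12 new=(8,18) → add node 4 parent=2 cost=18
6. q=(19,19) nearest=4 d=11 new=(14,19) → blocked by [10,15]×[17,20], reject
7. q=(2,8) nearest=1 d=4 new=(2,8) → add node 5 parent=1 cost=10

Node count: 6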